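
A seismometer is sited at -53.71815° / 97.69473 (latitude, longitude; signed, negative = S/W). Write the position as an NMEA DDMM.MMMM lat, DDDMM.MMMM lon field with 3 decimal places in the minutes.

5343.089,S / 09741.684,E

Latitude is negative → S; |value| = 53.718150
Lat: minutes = (53.718150 − 53) × 60 = 43.08900
λ: 97° + 0.694730 × 60 = 97° 41.68380′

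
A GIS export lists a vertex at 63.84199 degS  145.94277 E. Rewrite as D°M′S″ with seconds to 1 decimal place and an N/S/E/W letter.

φ: 0.841990° → 50.51940′; 0.51940 × 60 = 31.164″
Longitude: 0.942770 × 60 = 56.56620′ → 56′, remainder × 60 = 33.972″

63°50′31.2″ S, 145°56′34.0″ E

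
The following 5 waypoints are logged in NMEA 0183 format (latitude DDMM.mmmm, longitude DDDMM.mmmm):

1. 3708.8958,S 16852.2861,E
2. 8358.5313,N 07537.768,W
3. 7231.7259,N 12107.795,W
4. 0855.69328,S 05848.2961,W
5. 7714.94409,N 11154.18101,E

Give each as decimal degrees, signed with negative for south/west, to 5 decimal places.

Point 1:
  Latitude: split at 2 digits → 37° and 8.8958′; 37 + 8.8958/60 = 37.148263
  S → negative
  λ: split at 3 digits → 168° and 52.2861′; 168 + 52.2861/60 = 168.871435
  E → positive
Point 2:
  Lat: degrees = first 2 digits = 83, minutes = 58.5313; 83 + 58.5313/60 = 83.975522
  N ⇒ keep positive
  Lon: degrees = first 3 digits = 75, minutes = 37.768; 75 + 37.768/60 = 75.629467
  W → negative
Point 3:
  Lat: split at 2 digits → 72° and 31.7259′; 72 + 31.7259/60 = 72.528765
  N ⇒ keep positive
  λ: split at 3 digits → 121° and 7.795′; 121 + 7.795/60 = 121.129917
  W ⇒ negate
Point 4:
  Lat: split at 2 digits → 08° and 55.69328′; 8 + 55.69328/60 = 8.928221
  S → negative
  Lon: split at 3 digits → 058° and 48.2961′; 58 + 48.2961/60 = 58.804935
  hemisphere W, so the sign is −
Point 5:
  φ: degrees = first 2 digits = 77, minutes = 14.94409; 77 + 14.94409/60 = 77.249068
  N → positive
  λ: degrees = first 3 digits = 111, minutes = 54.18101; 111 + 54.18101/60 = 111.903017
  E → positive

1. -37.14826, 168.87144
2. 83.97552, -75.62947
3. 72.52877, -121.12992
4. -8.92822, -58.80494
5. 77.24907, 111.90302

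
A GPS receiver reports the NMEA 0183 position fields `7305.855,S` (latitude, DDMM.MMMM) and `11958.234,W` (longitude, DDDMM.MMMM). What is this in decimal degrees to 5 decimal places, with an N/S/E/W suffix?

73.09758° S, 119.97057° W

Latitude: degrees = first 2 digits = 73, minutes = 5.855; 73 + 5.855/60 = 73.097583
λ: degrees = first 3 digits = 119, minutes = 58.234; 119 + 58.234/60 = 119.970567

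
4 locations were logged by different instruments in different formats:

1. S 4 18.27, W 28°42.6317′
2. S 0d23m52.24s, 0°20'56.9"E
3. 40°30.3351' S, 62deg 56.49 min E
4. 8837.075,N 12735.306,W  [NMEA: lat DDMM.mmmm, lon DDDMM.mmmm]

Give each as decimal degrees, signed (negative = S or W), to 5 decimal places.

Point 1:
  Latitude: 18.27′ = 0.304500°; total 4.304500
  hemisphere S, so the sign is −
  λ: 28 + 42.6317/60 = 28.710528
  W → negative
Point 2:
  Lat: 23′ + 52.24″ = 23.87067′; 0 + 23.87067/60 = 0.397844
  S ⇒ negate
  Longitude: 20′ + 56.9″ = 20.94833′; 0 + 20.94833/60 = 0.349139
  E ⇒ keep positive
Point 3:
  Latitude: 40 + 30.3351/60 = 40.505585
  S ⇒ negate
  Lon: 62 + 56.49/60 = 62.941500
  E → positive
Point 4:
  Latitude: degrees = first 2 digits = 88, minutes = 37.075; 88 + 37.075/60 = 88.617917
  N ⇒ keep positive
  Lon: degrees = first 3 digits = 127, minutes = 35.306; 127 + 35.306/60 = 127.588433
  W → negative

1. -4.30450, -28.71053
2. -0.39784, 0.34914
3. -40.50559, 62.94150
4. 88.61792, -127.58843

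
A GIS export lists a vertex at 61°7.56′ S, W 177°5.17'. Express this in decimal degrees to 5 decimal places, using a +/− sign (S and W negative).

-61.12600, -177.08617

φ: 61 + 7.56/60 = 61.126000
hemisphere S, so the sign is −
λ: 5.17′ = 0.086167°; total 177.086167
W → negative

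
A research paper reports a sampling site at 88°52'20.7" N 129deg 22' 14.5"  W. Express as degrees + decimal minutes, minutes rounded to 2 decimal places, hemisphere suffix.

88° 52.35′ N, 129° 22.24′ W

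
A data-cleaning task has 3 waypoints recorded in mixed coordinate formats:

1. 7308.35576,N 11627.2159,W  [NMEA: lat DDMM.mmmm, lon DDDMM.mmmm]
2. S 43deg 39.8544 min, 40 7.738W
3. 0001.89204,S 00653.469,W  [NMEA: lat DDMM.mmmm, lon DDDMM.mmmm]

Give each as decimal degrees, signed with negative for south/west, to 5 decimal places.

1. 73.13926, -116.45360
2. -43.66424, -40.12897
3. -0.03153, -6.89115

Point 1:
  Lat: degrees = first 2 digits = 73, minutes = 8.35576; 73 + 8.35576/60 = 73.139263
  N ⇒ keep positive
  Longitude: degrees = first 3 digits = 116, minutes = 27.2159; 116 + 27.2159/60 = 116.453598
  W ⇒ negate
Point 2:
  φ: 39.8544′ = 0.664240°; total 43.664240
  S → negative
  Longitude: 40 + 7.738/60 = 40.128967
  hemisphere W, so the sign is −
Point 3:
  φ: degrees = first 2 digits = 0, minutes = 1.89204; 0 + 1.89204/60 = 0.031534
  S ⇒ negate
  Lon: degrees = first 3 digits = 6, minutes = 53.469; 6 + 53.469/60 = 6.891150
  W ⇒ negate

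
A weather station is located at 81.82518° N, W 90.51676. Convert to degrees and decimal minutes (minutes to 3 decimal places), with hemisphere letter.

φ: fractional part 0.825180 → 49.51080 minutes
λ: 90° + 0.516760 × 60 = 90° 31.00560′

81° 49.511′ N, 90° 31.006′ W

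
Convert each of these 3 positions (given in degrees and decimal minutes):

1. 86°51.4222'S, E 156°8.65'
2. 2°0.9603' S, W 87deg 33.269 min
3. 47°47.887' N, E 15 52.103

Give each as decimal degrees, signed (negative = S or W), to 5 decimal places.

Point 1:
  φ: 51.4222′ = 0.857037°; total 86.857037
  S ⇒ negate
  Longitude: 8.65′ = 0.144167°; total 156.144167
  E → positive
Point 2:
  φ: 0.9603′ = 0.016005°; total 2.016005
  S → negative
  Lon: 87 + 33.269/60 = 87.554483
  W ⇒ negate
Point 3:
  Latitude: 47 + 47.887/60 = 47.798117
  N → positive
  Lon: 15 + 52.103/60 = 15.868383
  E ⇒ keep positive

1. -86.85704, 156.14417
2. -2.01601, -87.55448
3. 47.79812, 15.86838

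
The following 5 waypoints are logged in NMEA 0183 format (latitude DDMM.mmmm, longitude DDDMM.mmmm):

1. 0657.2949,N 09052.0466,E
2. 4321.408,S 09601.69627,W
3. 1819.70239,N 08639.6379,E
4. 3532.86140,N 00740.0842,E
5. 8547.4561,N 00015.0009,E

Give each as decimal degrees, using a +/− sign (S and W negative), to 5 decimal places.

1. 6.95492, 90.86744
2. -43.35680, -96.02827
3. 18.32837, 86.66063
4. 35.54769, 7.66807
5. 85.79094, 0.25002

Point 1:
  Lat: degrees = first 2 digits = 6, minutes = 57.2949; 6 + 57.2949/60 = 6.954915
  N → positive
  λ: split at 3 digits → 090° and 52.0466′; 90 + 52.0466/60 = 90.867443
  E → positive
Point 2:
  Latitude: split at 2 digits → 43° and 21.408′; 43 + 21.408/60 = 43.356800
  S ⇒ negate
  Longitude: split at 3 digits → 096° and 1.69627′; 96 + 1.69627/60 = 96.028271
  hemisphere W, so the sign is −
Point 3:
  Latitude: split at 2 digits → 18° and 19.70239′; 18 + 19.70239/60 = 18.328373
  N → positive
  λ: degrees = first 3 digits = 86, minutes = 39.6379; 86 + 39.6379/60 = 86.660632
  E → positive
Point 4:
  Latitude: split at 2 digits → 35° and 32.8614′; 35 + 32.8614/60 = 35.547690
  N ⇒ keep positive
  Lon: degrees = first 3 digits = 7, minutes = 40.0842; 7 + 40.0842/60 = 7.668070
  E → positive
Point 5:
  φ: degrees = first 2 digits = 85, minutes = 47.4561; 85 + 47.4561/60 = 85.790935
  N → positive
  Longitude: degrees = first 3 digits = 0, minutes = 15.0009; 0 + 15.0009/60 = 0.250015
  E → positive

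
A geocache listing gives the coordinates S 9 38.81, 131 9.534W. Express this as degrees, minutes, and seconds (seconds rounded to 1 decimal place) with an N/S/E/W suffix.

9°38′48.6″ S, 131°09′32.0″ W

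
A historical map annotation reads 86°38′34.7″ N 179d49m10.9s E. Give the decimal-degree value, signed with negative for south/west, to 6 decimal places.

86.642972, 179.819694

Lat: 86 + 38/60 + 34.7/3600 = 86.6429722
N ⇒ keep positive
λ: 179° + 49/60 + 10.9/3600 = 179 + 0.816667 + 0.003028 = 179.8196944
E ⇒ keep positive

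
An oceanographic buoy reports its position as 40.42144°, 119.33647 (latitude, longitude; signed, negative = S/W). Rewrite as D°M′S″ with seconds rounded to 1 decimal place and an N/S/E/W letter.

φ: 0.421440° → 25.28640′; 0.28640 × 60 = 17.184″
Lon: 0.336470 × 60 = 20.18820′ → 20′, remainder × 60 = 11.292″

40°25′17.2″ N, 119°20′11.3″ E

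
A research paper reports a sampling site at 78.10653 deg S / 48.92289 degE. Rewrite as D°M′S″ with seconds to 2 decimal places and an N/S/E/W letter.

78°06′23.51″ S, 48°55′22.40″ E

Latitude: whole degrees 78; 6.39180′ → 6′ and 23.5080″
Lon: 0.922890 × 60 = 55.37340′ → 55′, remainder × 60 = 22.4040″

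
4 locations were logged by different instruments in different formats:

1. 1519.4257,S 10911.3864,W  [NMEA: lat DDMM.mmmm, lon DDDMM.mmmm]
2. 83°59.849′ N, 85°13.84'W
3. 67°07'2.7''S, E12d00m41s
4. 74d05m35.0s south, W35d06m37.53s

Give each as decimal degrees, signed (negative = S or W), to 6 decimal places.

Point 1:
  Lat: degrees = first 2 digits = 15, minutes = 19.4257; 15 + 19.4257/60 = 15.3237617
  hemisphere S, so the sign is −
  Lon: degrees = first 3 digits = 109, minutes = 11.3864; 109 + 11.3864/60 = 109.1897733
  W ⇒ negate
Point 2:
  φ: 59.849′ = 0.997483°; total 83.9974833
  N → positive
  λ: 13.84′ = 0.230667°; total 85.2306667
  W → negative
Point 3:
  Latitude: 67° + 7/60 + 2.7/3600 = 67 + 0.116667 + 0.000750 = 67.1174167
  hemisphere S, so the sign is −
  Longitude: 0′ + 41″ = 0.68333′; 12 + 0.68333/60 = 12.0113889
  E → positive
Point 4:
  Lat: 5′ + 35″ = 5.58333′; 74 + 5.58333/60 = 74.0930556
  S → negative
  Lon: 35 + 6/60 + 37.53/3600 = 35.1104250
  W ⇒ negate

1. -15.323762, -109.189773
2. 83.997483, -85.230667
3. -67.117417, 12.011389
4. -74.093056, -35.110425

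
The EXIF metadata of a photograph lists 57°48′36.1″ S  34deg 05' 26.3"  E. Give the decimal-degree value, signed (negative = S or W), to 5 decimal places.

-57.81003, 34.09064

Lat: 57° + 48/60 + 36.1/3600 = 57 + 0.800000 + 0.010028 = 57.810028
hemisphere S, so the sign is −
Longitude: 34 + 5/60 + 26.3/3600 = 34.090639
E ⇒ keep positive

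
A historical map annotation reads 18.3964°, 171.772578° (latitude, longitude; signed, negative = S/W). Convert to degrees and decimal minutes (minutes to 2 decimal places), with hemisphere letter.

Latitude: fractional part 0.396400 → 23.7840 minutes
λ: fractional part 0.772578 → 46.3547 minutes

18° 23.78′ N, 171° 46.35′ E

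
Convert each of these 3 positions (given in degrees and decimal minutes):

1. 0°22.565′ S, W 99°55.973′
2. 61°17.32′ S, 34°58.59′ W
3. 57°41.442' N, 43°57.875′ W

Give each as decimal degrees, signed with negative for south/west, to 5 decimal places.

Point 1:
  Lat: 0 + 22.565/60 = 0.376083
  hemisphere S, so the sign is −
  Longitude: 55.973′ = 0.932883°; total 99.932883
  W ⇒ negate
Point 2:
  φ: 61 + 17.32/60 = 61.288667
  S → negative
  Lon: 58.59′ = 0.976500°; total 34.976500
  W → negative
Point 3:
  Lat: 57 + 41.442/60 = 57.690700
  N → positive
  Longitude: 57.875′ = 0.964583°; total 43.964583
  W ⇒ negate

1. -0.37608, -99.93288
2. -61.28867, -34.97650
3. 57.69070, -43.96458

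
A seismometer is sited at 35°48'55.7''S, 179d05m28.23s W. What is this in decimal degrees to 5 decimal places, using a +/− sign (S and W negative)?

φ: 35 + 48/60 + 55.7/3600 = 35.815472
S → negative
Lon: 179° + 5/60 + 28.23/3600 = 179 + 0.083333 + 0.007842 = 179.091175
hemisphere W, so the sign is −

-35.81547, -179.09118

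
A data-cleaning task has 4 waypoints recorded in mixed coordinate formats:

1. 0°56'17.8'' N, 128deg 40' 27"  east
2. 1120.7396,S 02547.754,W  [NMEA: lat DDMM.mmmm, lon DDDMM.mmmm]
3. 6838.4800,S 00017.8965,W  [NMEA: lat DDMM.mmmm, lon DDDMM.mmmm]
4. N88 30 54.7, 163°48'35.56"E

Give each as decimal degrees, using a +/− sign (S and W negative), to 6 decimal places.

Point 1:
  Lat: 0° + 56/60 + 17.8/3600 = 0 + 0.933333 + 0.004944 = 0.9382778
  N ⇒ keep positive
  Longitude: 40′ + 27″ = 40.45000′; 128 + 40.45000/60 = 128.6741667
  E → positive
Point 2:
  φ: degrees = first 2 digits = 11, minutes = 20.7396; 11 + 20.7396/60 = 11.3456600
  hemisphere S, so the sign is −
  Longitude: degrees = first 3 digits = 25, minutes = 47.754; 25 + 47.754/60 = 25.7959000
  W ⇒ negate
Point 3:
  Lat: split at 2 digits → 68° and 38.48′; 68 + 38.48/60 = 68.6413333
  S → negative
  λ: split at 3 digits → 000° and 17.8965′; 0 + 17.8965/60 = 0.2982750
  W → negative
Point 4:
  φ: 88° + 30/60 + 54.7/3600 = 88 + 0.500000 + 0.015194 = 88.5151944
  N ⇒ keep positive
  Longitude: 48′ + 35.56″ = 48.59267′; 163 + 48.59267/60 = 163.8098778
  E → positive

1. 0.938278, 128.674167
2. -11.345660, -25.795900
3. -68.641333, -0.298275
4. 88.515194, 163.809878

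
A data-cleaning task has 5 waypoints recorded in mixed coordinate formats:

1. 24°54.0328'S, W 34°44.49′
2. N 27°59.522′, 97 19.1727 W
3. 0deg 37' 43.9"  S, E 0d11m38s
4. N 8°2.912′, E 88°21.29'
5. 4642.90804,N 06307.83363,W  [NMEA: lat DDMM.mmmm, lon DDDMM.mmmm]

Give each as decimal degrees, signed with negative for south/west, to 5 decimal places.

1. -24.90055, -34.74150
2. 27.99203, -97.31955
3. -0.62886, 0.19389
4. 8.04853, 88.35483
5. 46.71513, -63.13056

Point 1:
  φ: 54.0328′ = 0.900547°; total 24.900547
  S → negative
  Longitude: 34 + 44.49/60 = 34.741500
  W → negative
Point 2:
  φ: 27 + 59.522/60 = 27.992033
  N → positive
  λ: 19.1727′ = 0.319545°; total 97.319545
  hemisphere W, so the sign is −
Point 3:
  φ: 0 + 37/60 + 43.9/3600 = 0.628861
  S → negative
  Lon: 0 + 11/60 + 38/3600 = 0.193889
  E → positive
Point 4:
  Latitude: 8 + 2.912/60 = 8.048533
  N ⇒ keep positive
  Lon: 88 + 21.29/60 = 88.354833
  E → positive
Point 5:
  Lat: split at 2 digits → 46° and 42.90804′; 46 + 42.90804/60 = 46.715134
  N ⇒ keep positive
  λ: degrees = first 3 digits = 63, minutes = 7.83363; 63 + 7.83363/60 = 63.130561
  W ⇒ negate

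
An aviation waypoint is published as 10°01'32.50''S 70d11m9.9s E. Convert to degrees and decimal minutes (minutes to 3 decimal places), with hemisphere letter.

φ: 1 + 32.5/60 = 1.54167′
λ: seconds/60 = 0.16500; minutes = 11 + 0.16500 = 11.16500

10° 1.542′ S, 70° 11.165′ E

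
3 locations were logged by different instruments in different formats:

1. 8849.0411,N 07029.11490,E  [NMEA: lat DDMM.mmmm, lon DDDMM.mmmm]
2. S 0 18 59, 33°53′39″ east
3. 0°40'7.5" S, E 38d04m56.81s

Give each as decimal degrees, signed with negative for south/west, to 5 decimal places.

1. 88.81735, 70.48525
2. -0.31639, 33.89417
3. -0.66875, 38.08245

Point 1:
  Latitude: split at 2 digits → 88° and 49.0411′; 88 + 49.0411/60 = 88.817352
  N → positive
  λ: split at 3 digits → 070° and 29.1149′; 70 + 29.1149/60 = 70.485248
  E ⇒ keep positive
Point 2:
  Latitude: 0 + 18/60 + 59/3600 = 0.316389
  hemisphere S, so the sign is −
  Lon: 33 + 53/60 + 39/3600 = 33.894167
  E ⇒ keep positive
Point 3:
  Latitude: 40′ + 7.5″ = 40.12500′; 0 + 40.12500/60 = 0.668750
  S → negative
  Longitude: 38° + 4/60 + 56.81/3600 = 38 + 0.066667 + 0.015781 = 38.082447
  E → positive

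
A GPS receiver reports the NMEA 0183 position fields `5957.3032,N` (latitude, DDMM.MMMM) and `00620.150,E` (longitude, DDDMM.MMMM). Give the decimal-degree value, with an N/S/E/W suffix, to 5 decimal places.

Latitude: degrees = first 2 digits = 59, minutes = 57.3032; 59 + 57.3032/60 = 59.955053
λ: degrees = first 3 digits = 6, minutes = 20.15; 6 + 20.15/60 = 6.335833

59.95505° N, 6.33583° E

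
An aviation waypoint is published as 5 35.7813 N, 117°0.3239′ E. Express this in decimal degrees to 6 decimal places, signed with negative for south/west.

5.596355, 117.005398

Latitude: 5 + 35.7813/60 = 5.5963550
N ⇒ keep positive
Lon: 117 + 0.3239/60 = 117.0053983
E → positive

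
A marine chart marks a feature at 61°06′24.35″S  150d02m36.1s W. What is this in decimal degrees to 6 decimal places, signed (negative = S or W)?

-61.106764, -150.043361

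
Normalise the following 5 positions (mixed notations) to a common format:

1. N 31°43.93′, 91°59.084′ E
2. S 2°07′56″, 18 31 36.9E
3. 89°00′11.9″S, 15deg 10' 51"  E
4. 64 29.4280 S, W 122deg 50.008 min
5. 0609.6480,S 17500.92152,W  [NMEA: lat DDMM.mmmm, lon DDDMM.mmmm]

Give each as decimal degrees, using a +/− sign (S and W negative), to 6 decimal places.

1. 31.732167, 91.984733
2. -2.132222, 18.526917
3. -89.003306, 15.180833
4. -64.490467, -122.833467
5. -6.160800, -175.015359

Point 1:
  φ: 43.93′ = 0.732167°; total 31.7321667
  N → positive
  Longitude: 59.084′ = 0.984733°; total 91.9847333
  E → positive
Point 2:
  φ: 2° + 7/60 + 56/3600 = 2 + 0.116667 + 0.015556 = 2.1322222
  S ⇒ negate
  Longitude: 18 + 31/60 + 36.9/3600 = 18.5269167
  E ⇒ keep positive
Point 3:
  Latitude: 89 + 0/60 + 11.9/3600 = 89.0033056
  hemisphere S, so the sign is −
  Longitude: 15° + 10/60 + 51/3600 = 15 + 0.166667 + 0.014167 = 15.1808333
  E ⇒ keep positive
Point 4:
  Lat: 29.428′ = 0.490467°; total 64.4904667
  S ⇒ negate
  λ: 122 + 50.008/60 = 122.8334667
  W → negative
Point 5:
  Lat: split at 2 digits → 06° and 9.648′; 6 + 9.648/60 = 6.1608000
  hemisphere S, so the sign is −
  λ: split at 3 digits → 175° and 0.92152′; 175 + 0.92152/60 = 175.0153587
  W → negative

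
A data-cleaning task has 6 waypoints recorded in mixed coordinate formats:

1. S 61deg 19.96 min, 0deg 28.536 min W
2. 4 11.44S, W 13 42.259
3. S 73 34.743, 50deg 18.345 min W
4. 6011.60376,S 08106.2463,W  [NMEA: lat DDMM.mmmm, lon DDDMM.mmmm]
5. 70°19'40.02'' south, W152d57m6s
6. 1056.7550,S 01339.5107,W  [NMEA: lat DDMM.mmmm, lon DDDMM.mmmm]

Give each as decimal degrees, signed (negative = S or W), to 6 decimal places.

Point 1:
  φ: 61 + 19.96/60 = 61.3326667
  hemisphere S, so the sign is −
  λ: 28.536′ = 0.475600°; total 0.4756000
  W ⇒ negate
Point 2:
  Lat: 11.44′ = 0.190667°; total 4.1906667
  S → negative
  λ: 13 + 42.259/60 = 13.7043167
  hemisphere W, so the sign is −
Point 3:
  Latitude: 73 + 34.743/60 = 73.5790500
  S → negative
  λ: 18.345′ = 0.305750°; total 50.3057500
  hemisphere W, so the sign is −
Point 4:
  Lat: split at 2 digits → 60° and 11.60376′; 60 + 11.60376/60 = 60.1933960
  hemisphere S, so the sign is −
  Longitude: split at 3 digits → 081° and 6.2463′; 81 + 6.2463/60 = 81.1041050
  W ⇒ negate
Point 5:
  φ: 70 + 19/60 + 40.02/3600 = 70.3277833
  S ⇒ negate
  Longitude: 57′ + 6″ = 57.10000′; 152 + 57.10000/60 = 152.9516667
  W ⇒ negate
Point 6:
  Lat: split at 2 digits → 10° and 56.755′; 10 + 56.755/60 = 10.9459167
  S ⇒ negate
  Longitude: degrees = first 3 digits = 13, minutes = 39.5107; 13 + 39.5107/60 = 13.6585117
  hemisphere W, so the sign is −

1. -61.332667, -0.475600
2. -4.190667, -13.704317
3. -73.579050, -50.305750
4. -60.193396, -81.104105
5. -70.327783, -152.951667
6. -10.945917, -13.658512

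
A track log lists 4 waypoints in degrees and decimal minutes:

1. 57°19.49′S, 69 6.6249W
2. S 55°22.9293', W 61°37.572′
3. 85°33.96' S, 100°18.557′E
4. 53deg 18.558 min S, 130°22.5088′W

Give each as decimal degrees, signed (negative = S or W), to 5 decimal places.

1. -57.32483, -69.11042
2. -55.38216, -61.62620
3. -85.56600, 100.30928
4. -53.30930, -130.37515

Point 1:
  Latitude: 57 + 19.49/60 = 57.324833
  S ⇒ negate
  λ: 69 + 6.6249/60 = 69.110415
  hemisphere W, so the sign is −
Point 2:
  Latitude: 22.9293′ = 0.382155°; total 55.382155
  S → negative
  Longitude: 37.572′ = 0.626200°; total 61.626200
  hemisphere W, so the sign is −
Point 3:
  φ: 33.96′ = 0.566000°; total 85.566000
  hemisphere S, so the sign is −
  Longitude: 100 + 18.557/60 = 100.309283
  E → positive
Point 4:
  Lat: 53 + 18.558/60 = 53.309300
  S ⇒ negate
  λ: 130 + 22.5088/60 = 130.375147
  W ⇒ negate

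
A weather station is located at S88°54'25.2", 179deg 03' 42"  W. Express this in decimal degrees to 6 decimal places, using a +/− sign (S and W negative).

Lat: 54′ + 25.2″ = 54.42000′; 88 + 54.42000/60 = 88.9070000
S ⇒ negate
λ: 3′ + 42″ = 3.70000′; 179 + 3.70000/60 = 179.0616667
W → negative

-88.907000, -179.061667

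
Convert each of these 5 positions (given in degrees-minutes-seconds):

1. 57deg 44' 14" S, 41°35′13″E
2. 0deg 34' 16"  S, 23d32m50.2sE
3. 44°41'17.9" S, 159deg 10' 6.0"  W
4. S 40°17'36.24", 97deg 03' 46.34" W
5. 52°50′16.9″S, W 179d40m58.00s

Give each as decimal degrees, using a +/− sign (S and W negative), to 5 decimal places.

Point 1:
  Latitude: 44′ + 14″ = 44.23333′; 57 + 44.23333/60 = 57.737222
  S → negative
  Lon: 41° + 35/60 + 13/3600 = 41 + 0.583333 + 0.003611 = 41.586944
  E ⇒ keep positive
Point 2:
  Lat: 34′ + 16″ = 34.26667′; 0 + 34.26667/60 = 0.571111
  S ⇒ negate
  Lon: 23 + 32/60 + 50.2/3600 = 23.547278
  E ⇒ keep positive
Point 3:
  Lat: 44° + 41/60 + 17.9/3600 = 44 + 0.683333 + 0.004972 = 44.688306
  S ⇒ negate
  λ: 159 + 10/60 + 6/3600 = 159.168333
  hemisphere W, so the sign is −
Point 4:
  φ: 40 + 17/60 + 36.24/3600 = 40.293400
  S ⇒ negate
  λ: 3′ + 46.34″ = 3.77233′; 97 + 3.77233/60 = 97.062872
  hemisphere W, so the sign is −
Point 5:
  φ: 52° + 50/60 + 16.9/3600 = 52 + 0.833333 + 0.004694 = 52.838028
  S ⇒ negate
  Lon: 40′ + 58″ = 40.96667′; 179 + 40.96667/60 = 179.682778
  W ⇒ negate

1. -57.73722, 41.58694
2. -0.57111, 23.54728
3. -44.68831, -159.16833
4. -40.29340, -97.06287
5. -52.83803, -179.68278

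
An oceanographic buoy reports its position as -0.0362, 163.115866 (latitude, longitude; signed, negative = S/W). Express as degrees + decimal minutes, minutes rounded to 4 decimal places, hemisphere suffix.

0° 2.1720′ S, 163° 6.9520′ E

Latitude is negative → S; |value| = 0.036200
φ: 0° + 0.036200 × 60 = 0° 2.172000′
Longitude: fractional part 0.115866 → 6.951960 minutes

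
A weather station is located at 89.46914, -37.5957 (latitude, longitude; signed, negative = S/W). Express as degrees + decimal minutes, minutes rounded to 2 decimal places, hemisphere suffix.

89° 28.15′ N, 37° 35.74′ W

Latitude: fractional part 0.469140 → 28.1484 minutes
Longitude is negative → W; |value| = 37.595700
Longitude: 37° + 0.595700 × 60 = 37° 35.7420′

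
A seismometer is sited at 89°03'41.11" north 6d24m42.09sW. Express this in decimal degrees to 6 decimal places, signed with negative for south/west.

89.061419, -6.411692

Lat: 89° + 3/60 + 41.11/3600 = 89 + 0.050000 + 0.011419 = 89.0614194
N → positive
λ: 6° + 24/60 + 42.09/3600 = 6 + 0.400000 + 0.011692 = 6.4116917
W → negative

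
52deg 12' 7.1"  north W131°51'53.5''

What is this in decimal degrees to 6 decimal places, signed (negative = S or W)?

52.201972, -131.864861

φ: 52° + 12/60 + 7.1/3600 = 52 + 0.200000 + 0.001972 = 52.2019722
N ⇒ keep positive
Longitude: 131° + 51/60 + 53.5/3600 = 131 + 0.850000 + 0.014861 = 131.8648611
hemisphere W, so the sign is −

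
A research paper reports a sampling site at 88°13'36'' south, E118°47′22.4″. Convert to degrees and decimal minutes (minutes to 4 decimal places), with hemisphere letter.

88° 13.6000′ S, 118° 47.3733′ E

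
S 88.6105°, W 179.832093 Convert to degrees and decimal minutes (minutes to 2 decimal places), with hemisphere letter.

88° 36.63′ S, 179° 49.93′ W

φ: fractional part 0.610500 → 36.6300 minutes
Lon: fractional part 0.832093 → 49.9256 minutes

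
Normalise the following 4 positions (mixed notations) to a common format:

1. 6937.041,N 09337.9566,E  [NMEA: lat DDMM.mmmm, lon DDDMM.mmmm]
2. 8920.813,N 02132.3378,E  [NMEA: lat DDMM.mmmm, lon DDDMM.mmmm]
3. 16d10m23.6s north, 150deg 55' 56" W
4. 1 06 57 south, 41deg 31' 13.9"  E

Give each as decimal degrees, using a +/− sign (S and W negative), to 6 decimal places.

Point 1:
  φ: split at 2 digits → 69° and 37.041′; 69 + 37.041/60 = 69.6173500
  N ⇒ keep positive
  λ: degrees = first 3 digits = 93, minutes = 37.9566; 93 + 37.9566/60 = 93.6326100
  E → positive
Point 2:
  Latitude: split at 2 digits → 89° and 20.813′; 89 + 20.813/60 = 89.3468833
  N → positive
  Lon: split at 3 digits → 021° and 32.3378′; 21 + 32.3378/60 = 21.5389633
  E → positive
Point 3:
  Latitude: 16° + 10/60 + 23.6/3600 = 16 + 0.166667 + 0.006556 = 16.1732222
  N ⇒ keep positive
  Longitude: 55′ + 56″ = 55.93333′; 150 + 55.93333/60 = 150.9322222
  W ⇒ negate
Point 4:
  Latitude: 6′ + 57″ = 6.95000′; 1 + 6.95000/60 = 1.1158333
  hemisphere S, so the sign is −
  λ: 41° + 31/60 + 13.9/3600 = 41 + 0.516667 + 0.003861 = 41.5205278
  E ⇒ keep positive

1. 69.617350, 93.632610
2. 89.346883, 21.538963
3. 16.173222, -150.932222
4. -1.115833, 41.520528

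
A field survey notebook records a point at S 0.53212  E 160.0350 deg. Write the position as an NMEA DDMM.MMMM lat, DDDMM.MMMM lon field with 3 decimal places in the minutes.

0031.927,S / 16002.100,E

Lat: minutes = (0.532120 − 0) × 60 = 31.92720
Longitude: 160° + 0.035000 × 60 = 160° 2.10000′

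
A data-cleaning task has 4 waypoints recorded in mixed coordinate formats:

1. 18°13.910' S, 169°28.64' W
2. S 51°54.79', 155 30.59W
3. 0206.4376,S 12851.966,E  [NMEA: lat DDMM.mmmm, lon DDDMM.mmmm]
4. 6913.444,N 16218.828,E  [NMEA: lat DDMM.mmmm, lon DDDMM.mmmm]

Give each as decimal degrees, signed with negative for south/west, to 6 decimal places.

1. -18.231833, -169.477333
2. -51.913167, -155.509833
3. -2.107293, 128.866100
4. 69.224067, 162.313800

Point 1:
  φ: 13.91′ = 0.231833°; total 18.2318333
  hemisphere S, so the sign is −
  Lon: 169 + 28.64/60 = 169.4773333
  W → negative
Point 2:
  φ: 51 + 54.79/60 = 51.9131667
  S ⇒ negate
  Lon: 155 + 30.59/60 = 155.5098333
  hemisphere W, so the sign is −
Point 3:
  φ: degrees = first 2 digits = 2, minutes = 6.4376; 2 + 6.4376/60 = 2.1072933
  S ⇒ negate
  Longitude: split at 3 digits → 128° and 51.966′; 128 + 51.966/60 = 128.8661000
  E ⇒ keep positive
Point 4:
  Lat: degrees = first 2 digits = 69, minutes = 13.444; 69 + 13.444/60 = 69.2240667
  N → positive
  Lon: degrees = first 3 digits = 162, minutes = 18.828; 162 + 18.828/60 = 162.3138000
  E ⇒ keep positive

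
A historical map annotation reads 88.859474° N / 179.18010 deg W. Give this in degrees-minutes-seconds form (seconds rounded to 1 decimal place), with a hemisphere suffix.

Lat: 0.859474° → 51.56844′; 0.56844 × 60 = 34.106″
Lon: whole degrees 179; 10.80600′ → 10′ and 48.360″

88°51′34.1″ N, 179°10′48.4″ W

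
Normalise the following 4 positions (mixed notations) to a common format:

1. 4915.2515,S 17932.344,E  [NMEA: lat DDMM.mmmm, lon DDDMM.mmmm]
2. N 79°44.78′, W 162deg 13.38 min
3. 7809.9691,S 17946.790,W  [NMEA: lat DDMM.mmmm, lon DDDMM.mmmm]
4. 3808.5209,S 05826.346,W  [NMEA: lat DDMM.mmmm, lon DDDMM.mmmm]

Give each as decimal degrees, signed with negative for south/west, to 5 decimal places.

Point 1:
  Lat: degrees = first 2 digits = 49, minutes = 15.2515; 49 + 15.2515/60 = 49.254192
  hemisphere S, so the sign is −
  Lon: split at 3 digits → 179° and 32.344′; 179 + 32.344/60 = 179.539067
  E → positive
Point 2:
  φ: 44.78′ = 0.746333°; total 79.746333
  N ⇒ keep positive
  Longitude: 13.38′ = 0.223000°; total 162.223000
  hemisphere W, so the sign is −
Point 3:
  Lat: degrees = first 2 digits = 78, minutes = 9.9691; 78 + 9.9691/60 = 78.166152
  S → negative
  λ: split at 3 digits → 179° and 46.79′; 179 + 46.79/60 = 179.779833
  W → negative
Point 4:
  Lat: split at 2 digits → 38° and 8.5209′; 38 + 8.5209/60 = 38.142015
  S → negative
  λ: split at 3 digits → 058° and 26.346′; 58 + 26.346/60 = 58.439100
  W → negative

1. -49.25419, 179.53907
2. 79.74633, -162.22300
3. -78.16615, -179.77983
4. -38.14202, -58.43910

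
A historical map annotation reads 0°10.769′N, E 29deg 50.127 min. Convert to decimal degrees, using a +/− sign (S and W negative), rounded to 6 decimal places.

0.179483, 29.835450

Latitude: 10.769′ = 0.179483°; total 0.1794833
N ⇒ keep positive
Lon: 50.127′ = 0.835450°; total 29.8354500
E ⇒ keep positive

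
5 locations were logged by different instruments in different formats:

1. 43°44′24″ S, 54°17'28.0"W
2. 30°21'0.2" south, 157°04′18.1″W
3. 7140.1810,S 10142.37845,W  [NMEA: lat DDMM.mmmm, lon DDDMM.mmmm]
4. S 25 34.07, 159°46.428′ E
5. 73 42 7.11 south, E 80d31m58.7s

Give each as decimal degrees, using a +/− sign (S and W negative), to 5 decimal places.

1. -43.74000, -54.29111
2. -30.35006, -157.07169
3. -71.66968, -101.70631
4. -25.56783, 159.77380
5. -73.70198, 80.53297

Point 1:
  Latitude: 44′ + 24″ = 44.40000′; 43 + 44.40000/60 = 43.740000
  S → negative
  λ: 54° + 17/60 + 28/3600 = 54 + 0.283333 + 0.007778 = 54.291111
  W → negative
Point 2:
  Lat: 30° + 21/60 + 0.2/3600 = 30 + 0.350000 + 0.000056 = 30.350056
  hemisphere S, so the sign is −
  λ: 157 + 4/60 + 18.1/3600 = 157.071694
  W → negative
Point 3:
  φ: split at 2 digits → 71° and 40.181′; 71 + 40.181/60 = 71.669683
  S ⇒ negate
  λ: split at 3 digits → 101° and 42.37845′; 101 + 42.37845/60 = 101.706308
  hemisphere W, so the sign is −
Point 4:
  Lat: 25 + 34.07/60 = 25.567833
  S ⇒ negate
  Lon: 46.428′ = 0.773800°; total 159.773800
  E → positive
Point 5:
  φ: 73 + 42/60 + 7.11/3600 = 73.701975
  S → negative
  Longitude: 80 + 31/60 + 58.7/3600 = 80.532972
  E → positive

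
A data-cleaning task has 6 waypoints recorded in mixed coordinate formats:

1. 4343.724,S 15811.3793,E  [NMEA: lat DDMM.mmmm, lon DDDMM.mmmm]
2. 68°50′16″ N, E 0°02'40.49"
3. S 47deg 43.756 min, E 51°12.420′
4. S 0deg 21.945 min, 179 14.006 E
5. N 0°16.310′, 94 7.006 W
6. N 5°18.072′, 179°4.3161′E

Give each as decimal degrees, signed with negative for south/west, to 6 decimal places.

Point 1:
  Latitude: degrees = first 2 digits = 43, minutes = 43.724; 43 + 43.724/60 = 43.7287333
  hemisphere S, so the sign is −
  λ: split at 3 digits → 158° and 11.3793′; 158 + 11.3793/60 = 158.1896550
  E → positive
Point 2:
  φ: 50′ + 16″ = 50.26667′; 68 + 50.26667/60 = 68.8377778
  N ⇒ keep positive
  Longitude: 2′ + 40.49″ = 2.67483′; 0 + 2.67483/60 = 0.0445806
  E → positive
Point 3:
  Lat: 47 + 43.756/60 = 47.7292667
  hemisphere S, so the sign is −
  λ: 51 + 12.42/60 = 51.2070000
  E ⇒ keep positive
Point 4:
  φ: 21.945′ = 0.365750°; total 0.3657500
  S → negative
  Lon: 179 + 14.006/60 = 179.2334333
  E → positive
Point 5:
  φ: 0 + 16.31/60 = 0.2718333
  N ⇒ keep positive
  λ: 94 + 7.006/60 = 94.1167667
  W → negative
Point 6:
  φ: 18.072′ = 0.301200°; total 5.3012000
  N → positive
  Lon: 4.3161′ = 0.071935°; total 179.0719350
  E → positive

1. -43.728733, 158.189655
2. 68.837778, 0.044581
3. -47.729267, 51.207000
4. -0.365750, 179.233433
5. 0.271833, -94.116767
6. 5.301200, 179.071935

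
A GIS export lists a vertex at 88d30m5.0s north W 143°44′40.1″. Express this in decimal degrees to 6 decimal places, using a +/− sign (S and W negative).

Latitude: 88° + 30/60 + 5/3600 = 88 + 0.500000 + 0.001389 = 88.5013889
N → positive
Lon: 143° + 44/60 + 40.1/3600 = 143 + 0.733333 + 0.011139 = 143.7444722
hemisphere W, so the sign is −

88.501389, -143.744472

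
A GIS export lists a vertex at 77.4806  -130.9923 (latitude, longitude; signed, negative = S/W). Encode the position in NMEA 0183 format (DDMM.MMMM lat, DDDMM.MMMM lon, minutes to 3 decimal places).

7728.836,N / 13059.538,W

Lat: 77° + 0.480600 × 60 = 77° 28.83600′
Longitude is negative → W; |value| = 130.992300
λ: fractional part 0.992300 → 59.53800 minutes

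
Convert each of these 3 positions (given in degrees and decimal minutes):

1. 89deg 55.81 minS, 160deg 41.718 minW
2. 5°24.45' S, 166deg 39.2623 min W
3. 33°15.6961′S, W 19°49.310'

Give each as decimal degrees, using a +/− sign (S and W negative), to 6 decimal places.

Point 1:
  Latitude: 55.81′ = 0.930167°; total 89.9301667
  S → negative
  λ: 160 + 41.718/60 = 160.6953000
  W ⇒ negate
Point 2:
  Latitude: 24.45′ = 0.407500°; total 5.4075000
  S → negative
  Longitude: 166 + 39.2623/60 = 166.6543717
  W ⇒ negate
Point 3:
  Latitude: 15.6961′ = 0.261602°; total 33.2616017
  hemisphere S, so the sign is −
  Lon: 19 + 49.31/60 = 19.8218333
  W ⇒ negate

1. -89.930167, -160.695300
2. -5.407500, -166.654372
3. -33.261602, -19.821833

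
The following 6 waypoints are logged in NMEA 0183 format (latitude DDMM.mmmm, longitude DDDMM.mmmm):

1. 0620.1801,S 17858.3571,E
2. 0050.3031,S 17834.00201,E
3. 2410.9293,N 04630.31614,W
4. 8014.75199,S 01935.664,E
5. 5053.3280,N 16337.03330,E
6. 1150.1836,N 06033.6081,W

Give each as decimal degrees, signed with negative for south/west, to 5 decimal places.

1. -6.33634, 178.97262
2. -0.83839, 178.56670
3. 24.18216, -46.50527
4. -80.24587, 19.59440
5. 50.88880, 163.61722
6. 11.83639, -60.56014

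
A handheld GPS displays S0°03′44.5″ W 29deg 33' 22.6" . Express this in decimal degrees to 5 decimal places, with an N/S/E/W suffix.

0.06236° S, 29.55628° W

Lat: 0 + 3/60 + 44.5/3600 = 0.062361
Longitude: 29 + 33/60 + 22.6/3600 = 29.556278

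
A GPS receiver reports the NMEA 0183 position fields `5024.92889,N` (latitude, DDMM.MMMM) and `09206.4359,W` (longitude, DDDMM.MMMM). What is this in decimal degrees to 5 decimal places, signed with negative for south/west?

50.41548, -92.10727

Lat: split at 2 digits → 50° and 24.92889′; 50 + 24.92889/60 = 50.415482
N ⇒ keep positive
Longitude: split at 3 digits → 092° and 6.4359′; 92 + 6.4359/60 = 92.107265
W ⇒ negate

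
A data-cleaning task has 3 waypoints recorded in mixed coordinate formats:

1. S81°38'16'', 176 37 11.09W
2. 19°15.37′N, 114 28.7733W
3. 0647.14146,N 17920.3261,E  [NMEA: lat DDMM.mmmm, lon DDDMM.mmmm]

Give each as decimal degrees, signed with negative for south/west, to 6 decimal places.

1. -81.637778, -176.619747
2. 19.256167, -114.479555
3. 6.785691, 179.338768

Point 1:
  Latitude: 38′ + 16″ = 38.26667′; 81 + 38.26667/60 = 81.6377778
  S → negative
  Longitude: 176° + 37/60 + 11.09/3600 = 176 + 0.616667 + 0.003081 = 176.6197472
  W ⇒ negate
Point 2:
  Lat: 19 + 15.37/60 = 19.2561667
  N → positive
  Lon: 28.7733′ = 0.479555°; total 114.4795550
  W → negative
Point 3:
  Lat: degrees = first 2 digits = 6, minutes = 47.14146; 6 + 47.14146/60 = 6.7856910
  N ⇒ keep positive
  Lon: split at 3 digits → 179° and 20.3261′; 179 + 20.3261/60 = 179.3387683
  E → positive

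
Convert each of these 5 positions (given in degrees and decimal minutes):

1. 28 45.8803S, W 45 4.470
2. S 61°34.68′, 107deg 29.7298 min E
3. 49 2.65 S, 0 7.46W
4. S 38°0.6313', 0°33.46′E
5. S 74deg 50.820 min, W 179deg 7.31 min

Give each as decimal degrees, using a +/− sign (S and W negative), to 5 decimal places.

Point 1:
  Lat: 45.8803′ = 0.764672°; total 28.764672
  S ⇒ negate
  Lon: 45 + 4.47/60 = 45.074500
  hemisphere W, so the sign is −
Point 2:
  φ: 61 + 34.68/60 = 61.578000
  S ⇒ negate
  λ: 29.7298′ = 0.495497°; total 107.495497
  E ⇒ keep positive
Point 3:
  φ: 2.65′ = 0.044167°; total 49.044167
  S → negative
  Longitude: 7.46′ = 0.124333°; total 0.124333
  hemisphere W, so the sign is −
Point 4:
  φ: 38 + 0.6313/60 = 38.010522
  S → negative
  Lon: 0 + 33.46/60 = 0.557667
  E → positive
Point 5:
  Latitude: 74 + 50.82/60 = 74.847000
  hemisphere S, so the sign is −
  λ: 179 + 7.31/60 = 179.121833
  W ⇒ negate

1. -28.76467, -45.07450
2. -61.57800, 107.49550
3. -49.04417, -0.12433
4. -38.01052, 0.55767
5. -74.84700, -179.12183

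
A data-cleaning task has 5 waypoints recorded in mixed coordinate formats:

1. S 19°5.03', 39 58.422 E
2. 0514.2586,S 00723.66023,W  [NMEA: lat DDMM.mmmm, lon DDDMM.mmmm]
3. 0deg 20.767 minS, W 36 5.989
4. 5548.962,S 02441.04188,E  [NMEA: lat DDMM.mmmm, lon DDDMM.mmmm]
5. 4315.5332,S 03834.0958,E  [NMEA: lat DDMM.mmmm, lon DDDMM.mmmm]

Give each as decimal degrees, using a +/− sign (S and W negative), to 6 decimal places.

Point 1:
  Lat: 5.03′ = 0.083833°; total 19.0838333
  hemisphere S, so the sign is −
  Longitude: 39 + 58.422/60 = 39.9737000
  E ⇒ keep positive
Point 2:
  Lat: split at 2 digits → 05° and 14.2586′; 5 + 14.2586/60 = 5.2376433
  hemisphere S, so the sign is −
  Lon: degrees = first 3 digits = 7, minutes = 23.66023; 7 + 23.66023/60 = 7.3943372
  W → negative
Point 3:
  Latitude: 20.767′ = 0.346117°; total 0.3461167
  hemisphere S, so the sign is −
  Longitude: 36 + 5.989/60 = 36.0998167
  hemisphere W, so the sign is −
Point 4:
  Latitude: split at 2 digits → 55° and 48.962′; 55 + 48.962/60 = 55.8160333
  S → negative
  Lon: split at 3 digits → 024° and 41.04188′; 24 + 41.04188/60 = 24.6840313
  E → positive
Point 5:
  Lat: split at 2 digits → 43° and 15.5332′; 43 + 15.5332/60 = 43.2588867
  S → negative
  λ: split at 3 digits → 038° and 34.0958′; 38 + 34.0958/60 = 38.5682633
  E ⇒ keep positive

1. -19.083833, 39.973700
2. -5.237643, -7.394337
3. -0.346117, -36.099817
4. -55.816033, 24.684031
5. -43.258887, 38.568263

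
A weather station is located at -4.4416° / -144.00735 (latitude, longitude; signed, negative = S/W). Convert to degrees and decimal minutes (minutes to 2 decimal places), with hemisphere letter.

4° 26.50′ S, 144° 0.44′ W

Latitude is negative → S; |value| = 4.441600
Latitude: minutes = (4.441600 − 4) × 60 = 26.4960
Longitude is negative → W; |value| = 144.007350
λ: fractional part 0.007350 → 0.4410 minutes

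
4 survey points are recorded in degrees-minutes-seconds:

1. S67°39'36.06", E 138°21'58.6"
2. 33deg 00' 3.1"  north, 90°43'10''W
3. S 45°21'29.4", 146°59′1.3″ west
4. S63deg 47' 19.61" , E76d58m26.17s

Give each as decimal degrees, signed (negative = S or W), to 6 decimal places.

Point 1:
  Lat: 67° + 39/60 + 36.06/3600 = 67 + 0.650000 + 0.010017 = 67.6600167
  S → negative
  Longitude: 21′ + 58.6″ = 21.97667′; 138 + 21.97667/60 = 138.3662778
  E → positive
Point 2:
  Latitude: 33° + 0/60 + 3.1/3600 = 33 + 0.000000 + 0.000861 = 33.0008611
  N → positive
  Lon: 90 + 43/60 + 10/3600 = 90.7194444
  W → negative
Point 3:
  Lat: 21′ + 29.4″ = 21.49000′; 45 + 21.49000/60 = 45.3581667
  hemisphere S, so the sign is −
  λ: 146 + 59/60 + 1.3/3600 = 146.9836944
  W ⇒ negate
Point 4:
  φ: 63 + 47/60 + 19.61/3600 = 63.7887806
  S ⇒ negate
  Longitude: 76° + 58/60 + 26.17/3600 = 76 + 0.966667 + 0.007269 = 76.9739361
  E ⇒ keep positive

1. -67.660017, 138.366278
2. 33.000861, -90.719444
3. -45.358167, -146.983694
4. -63.788781, 76.973936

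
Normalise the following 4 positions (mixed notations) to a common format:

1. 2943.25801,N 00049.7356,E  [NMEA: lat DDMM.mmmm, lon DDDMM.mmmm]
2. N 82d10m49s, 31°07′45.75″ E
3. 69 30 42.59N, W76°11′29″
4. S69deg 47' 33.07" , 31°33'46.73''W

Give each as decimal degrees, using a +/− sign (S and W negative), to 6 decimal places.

Point 1:
  Latitude: split at 2 digits → 29° and 43.25801′; 29 + 43.25801/60 = 29.7209668
  N ⇒ keep positive
  λ: degrees = first 3 digits = 0, minutes = 49.7356; 0 + 49.7356/60 = 0.8289267
  E → positive
Point 2:
  Latitude: 10′ + 49″ = 10.81667′; 82 + 10.81667/60 = 82.1802778
  N ⇒ keep positive
  Longitude: 31 + 7/60 + 45.75/3600 = 31.1293750
  E → positive
Point 3:
  Latitude: 69 + 30/60 + 42.59/3600 = 69.5118306
  N ⇒ keep positive
  Longitude: 76 + 11/60 + 29/3600 = 76.1913889
  W → negative
Point 4:
  φ: 47′ + 33.07″ = 47.55117′; 69 + 47.55117/60 = 69.7925194
  S ⇒ negate
  λ: 33′ + 46.73″ = 33.77883′; 31 + 33.77883/60 = 31.5629806
  hemisphere W, so the sign is −

1. 29.720967, 0.828927
2. 82.180278, 31.129375
3. 69.511831, -76.191389
4. -69.792519, -31.562981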